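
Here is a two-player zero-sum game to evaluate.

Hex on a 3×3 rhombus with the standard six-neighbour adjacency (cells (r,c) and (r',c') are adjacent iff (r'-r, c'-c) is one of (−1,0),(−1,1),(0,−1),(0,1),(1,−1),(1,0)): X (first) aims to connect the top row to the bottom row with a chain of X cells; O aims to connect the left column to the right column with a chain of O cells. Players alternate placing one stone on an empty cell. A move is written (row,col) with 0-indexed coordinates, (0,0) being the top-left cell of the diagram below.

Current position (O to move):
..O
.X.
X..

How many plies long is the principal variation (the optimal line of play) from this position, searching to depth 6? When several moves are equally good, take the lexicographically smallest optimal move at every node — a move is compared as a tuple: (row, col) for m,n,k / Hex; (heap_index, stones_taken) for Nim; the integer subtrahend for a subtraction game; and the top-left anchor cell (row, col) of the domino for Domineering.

ply 1, O at ..O/.X./X.. | (0,0)=-1→O.O/.X./X..; (0,1)=+1→.OO/.X./X..*; (1,0)=-1→..O/OX./X..; (1,2)=-1→..O/.XO/X..; (2,1)=-1→..O/.X./XO.; (2,2)=-1→..O/.X./X.O
ply 2, X at .OO/.X./X.. | (0,0)=-1→XOO/.X./X..*; (1,0)=-1→.OO/XX./X..; (1,2)=-1→.OO/.XX/X..; (2,1)=-1→.OO/.X./XX.; (2,2)=-1→.OO/.X./X.X
ply 3, O at XOO/.X./X.. | (1,0)=+1→XOO/OX./X..*; (1,2)=-1→XOO/.XO/X..; (2,1)=-1→XOO/.X./XO.; (2,2)=-1→XOO/.X./X.O
ply 4: XOO/OX./X.. is terminal -1 (X); from ..O/.X./X.. depth 6

PV length from [..O/.X./X..]: 3 plies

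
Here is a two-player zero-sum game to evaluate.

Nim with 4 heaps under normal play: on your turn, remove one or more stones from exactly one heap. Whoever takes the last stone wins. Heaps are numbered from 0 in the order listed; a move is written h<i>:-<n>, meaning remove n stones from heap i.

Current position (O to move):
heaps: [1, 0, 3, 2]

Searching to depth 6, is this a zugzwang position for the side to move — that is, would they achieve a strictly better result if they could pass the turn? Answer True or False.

ply 1, O at (1,0,3,2) | h0:-1=-1→(0,0,3,2)*; h2:-1=-1→(1,0,2,2); h2:-2=-1→(1,0,1,2); h2:-3=-1→(1,0,0,2); h3:-1=-1→(1,0,3,1); h3:-2=-1→(1,0,3,0)
ply 2, X at (0,0,3,2) | h2:-1=+1→(0,0,2,2)*; h2:-2=-1→(0,0,1,2); h2:-3=-1→(0,0,0,2); h3:-1=-1→(0,0,3,1); h3:-2=-1→(0,0,3,0)
ply 3, O at (0,0,2,2) | h2:-1=-1→(0,0,1,2)*; h2:-2=-1→(0,0,0,2); h3:-1=-1→(0,0,2,1); h3:-2=-1→(0,0,2,0)
ply 4, X at (0,0,1,2) | h2:-1=-1→(0,0,0,2); h3:-1=+1→(0,0,1,1)*; h3:-2=-1→(0,0,1,0)
ply 5, O at (0,0,1,1) | h2:-1=-1→(0,0,0,1)*; h3:-1=-1→(0,0,1,0)
ply 6, X at (0,0,0,1) | h3:-1=+1→(0,0,0,0)*
ply 7: (0,0,0,0) is terminal -1 (O); from (1,0,3,2) depth 6
pass branch (X moves first from the same position):
  | ply 1, X at (1,0,3,2) | h0:-1=-1→(0,0,3,2)*; h2:-1=-1→(1,0,2,2); h2:-2=-1→(1,0,1,2); h2:-3=-1→(1,0,0,2); h3:-1=-1→(1,0,3,1); h3:-2=-1→(1,0,3,0)
  | ply 2, O at (0,0,3,2) | h2:-1=+1→(0,0,2,2)*; h2:-2=-1→(0,0,1,2); h2:-3=-1→(0,0,0,2); h3:-1=-1→(0,0,3,1); h3:-2=-1→(0,0,3,0)
  | ply 3, X at (0,0,2,2) | h2:-1=-1→(0,0,1,2)*; h2:-2=-1→(0,0,0,2); h3:-1=-1→(0,0,2,1); h3:-2=-1→(0,0,2,0)
  | ply 4, O at (0,0,1,2) | h2:-1=-1→(0,0,0,2); h3:-1=+1→(0,0,1,1)*; h3:-2=-1→(0,0,1,0)
  | ply 5, X at (0,0,1,1) | h2:-1=-1→(0,0,0,1)*; h3:-1=-1→(0,0,1,0)
  | ply 6, O at (0,0,0,1) | h3:-1=+1→(0,0,0,0)*
  | ply 7: (0,0,0,0) is terminal -1 (X); from (1,0,3,2) depth 6
O moving scores -1; O passing scores +1

zugzwang((1,0,3,2), O) = True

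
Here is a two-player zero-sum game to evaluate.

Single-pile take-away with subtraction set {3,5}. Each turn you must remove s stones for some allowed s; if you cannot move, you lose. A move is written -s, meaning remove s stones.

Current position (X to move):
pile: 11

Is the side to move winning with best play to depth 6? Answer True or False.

X winning at [11]: True

p1 X@[11]: -3[8]+1* -5[6]-1
p2 O@[8]: -3[5]-1* -5[3]-1
p3 X@[5]: -3[2]+1* -5[0]+1
p4 O@[2] terminal -1; root [11] d6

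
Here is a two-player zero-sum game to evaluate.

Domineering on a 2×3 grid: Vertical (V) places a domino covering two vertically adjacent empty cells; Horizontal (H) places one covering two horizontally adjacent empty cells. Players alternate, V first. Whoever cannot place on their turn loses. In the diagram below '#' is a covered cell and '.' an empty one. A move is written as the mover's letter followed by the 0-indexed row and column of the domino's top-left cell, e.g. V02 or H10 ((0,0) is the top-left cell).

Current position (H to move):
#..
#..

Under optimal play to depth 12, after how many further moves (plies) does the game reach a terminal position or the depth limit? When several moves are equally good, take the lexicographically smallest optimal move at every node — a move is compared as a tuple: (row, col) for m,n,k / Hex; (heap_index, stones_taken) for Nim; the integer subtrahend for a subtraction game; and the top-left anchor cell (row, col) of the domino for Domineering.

p1 H@[#../#..]: H01[###/#..]+1* H11[#../###]+1
p2 V@[###/#..] terminal -1; root [#../#..] d12

PV length from [#../#..]: 1 ply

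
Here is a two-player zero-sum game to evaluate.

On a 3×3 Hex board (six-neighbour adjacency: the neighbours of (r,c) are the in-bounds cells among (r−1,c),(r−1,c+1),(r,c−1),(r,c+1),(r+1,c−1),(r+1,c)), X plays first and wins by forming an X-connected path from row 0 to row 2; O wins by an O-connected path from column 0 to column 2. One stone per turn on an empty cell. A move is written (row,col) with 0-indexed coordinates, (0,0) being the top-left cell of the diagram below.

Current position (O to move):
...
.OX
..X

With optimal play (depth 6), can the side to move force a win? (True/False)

O winning at [.../.OX/..X]: True

ply 1, O at .../.OX/..X | (0,0)=-1→O../.OX/..X; (0,1)=-1→.O./.OX/..X; (0,2)=+1→..O/.OX/..X*; (1,0)=-1→.../OOX/..X; (2,0)=-1→.../.OX/O.X; (2,1)=-1→.../.OX/.OX
ply 2, X at ..O/.OX/..X | (0,0)=-1→X.O/.OX/..X*; (0,1)=-1→.XO/.OX/..X; (1,0)=-1→..O/XOX/..X; (2,0)=-1→..O/.OX/X.X; (2,1)=-1→..O/.OX/.XX
ply 3, O at X.O/.OX/..X | (0,1)=+1→XOO/.OX/..X*; (1,0)=+1→X.O/OOX/..X; (2,0)=+1→X.O/.OX/O.X; (2,1)=+1→X.O/.OX/.OX
ply 4, X at XOO/.OX/..X | (1,0)=-1→XOO/XOX/..X*; (2,0)=-1→XOO/.OX/X.X; (2,1)=-1→XOO/.OX/.XX
ply 5, O at XOO/XOX/..X | (2,0)=+1→XOO/XOX/O.X*; (2,1)=-1→XOO/XOX/.OX
ply 6: XOO/XOX/O.X is terminal -1 (X); from .../.OX/..X depth 6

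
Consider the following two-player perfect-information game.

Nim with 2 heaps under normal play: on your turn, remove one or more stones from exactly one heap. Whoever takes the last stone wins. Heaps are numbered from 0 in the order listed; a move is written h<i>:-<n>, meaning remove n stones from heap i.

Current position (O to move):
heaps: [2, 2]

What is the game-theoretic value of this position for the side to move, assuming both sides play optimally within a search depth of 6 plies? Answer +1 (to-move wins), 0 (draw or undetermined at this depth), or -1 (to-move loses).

p1 O@[(2,2)]: h0:-1[(1,2)]-1* h0:-2[(0,2)]-1 h1:-1[(2,1)]-1 h1:-2[(2,0)]-1
p2 X@[(1,2)]: h0:-1[(0,2)]-1 h1:-1[(1,1)]+1* h1:-2[(1,0)]-1
p3 O@[(1,1)]: h0:-1[(0,1)]-1* h1:-1[(1,0)]-1
p4 X@[(0,1)]: h1:-1[(0,0)]+1*
p5 O@[(0,0)] terminal -1; root [(2,2)] d6

value((2,2), O) = -1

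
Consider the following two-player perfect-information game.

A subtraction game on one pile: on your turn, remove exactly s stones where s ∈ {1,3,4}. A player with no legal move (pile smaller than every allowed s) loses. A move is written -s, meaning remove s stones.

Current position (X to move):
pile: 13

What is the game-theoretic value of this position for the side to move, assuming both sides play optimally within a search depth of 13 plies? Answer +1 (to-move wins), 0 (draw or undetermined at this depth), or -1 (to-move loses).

value(13, X) = +1

ply 1, X at 13 | -1=-1→12; -3=-1→10; -4=+1→9*
ply 2, O at 9 | -1=-1→8*; -3=-1→6; -4=-1→5
ply 3, X at 8 | -1=+1→7*; -3=-1→5; -4=-1→4
ply 4, O at 7 | -1=-1→6*; -3=-1→4; -4=-1→3
ply 5, X at 6 | -1=-1→5; -3=-1→3; -4=+1→2*
ply 6, O at 2 | -1=-1→1*
ply 7, X at 1 | -1=+1→0*
ply 8: 0 is terminal -1 (O); from 13 depth 13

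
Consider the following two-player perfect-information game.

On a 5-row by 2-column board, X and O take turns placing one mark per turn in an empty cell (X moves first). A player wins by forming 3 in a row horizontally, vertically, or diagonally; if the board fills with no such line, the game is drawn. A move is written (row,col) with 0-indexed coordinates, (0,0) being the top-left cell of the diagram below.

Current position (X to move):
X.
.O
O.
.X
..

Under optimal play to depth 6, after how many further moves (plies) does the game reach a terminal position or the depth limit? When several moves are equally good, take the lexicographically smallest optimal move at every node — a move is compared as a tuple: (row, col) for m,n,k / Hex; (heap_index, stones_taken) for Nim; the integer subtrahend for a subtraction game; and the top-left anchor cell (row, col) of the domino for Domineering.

PV length from [X./.O/O./.X/..]: 6 plies

ply 1, X at X./.O/O./.X/.. | (0,1)=-1→XX/.O/O./.X/..; (1,0)=+0→X./XO/O./.X/..*; (2,1)=+0→X./.O/OX/.X/..; (3,0)=+0→X./.O/O./XX/..; (4,0)=+0→X./.O/O./.X/X.; (4,1)=-1→X./.O/O./.X/.X
ply 2, O at X./XO/O./.X/.. | (0,1)=+0→XO/XO/O./.X/..*; (2,1)=+0→X./XO/OO/.X/..; (3,0)=+0→X./XO/O./OX/..; (4,0)=+0→X./XO/O./.X/O.; (4,1)=+0→X./XO/O./.X/.O
ply 3, X at XO/XO/O./.X/.. | (2,1)=+0→XO/XO/OX/.X/..*; (3,0)=-1→XO/XO/O./XX/..; (4,0)=-1→XO/XO/O./.X/X.; (4,1)=-1→XO/XO/O./.X/.X
ply 4, O at XO/XO/OX/.X/.. | (3,0)=-1→XO/XO/OX/OX/..; (4,0)=-1→XO/XO/OX/.X/O.; (4,1)=+0→XO/XO/OX/.X/.O*
ply 5, X at XO/XO/OX/.X/.O | (3,0)=+0→XO/XO/OX/XX/.O*; (4,0)=+0→XO/XO/OX/.X/XO
ply 6, O at XO/XO/OX/XX/.O | (4,0)=+0→XO/XO/OX/XX/OO*
ply 7: XO/XO/OX/XX/OO is terminal +0 (X); from X./.O/O./.X/.. depth 6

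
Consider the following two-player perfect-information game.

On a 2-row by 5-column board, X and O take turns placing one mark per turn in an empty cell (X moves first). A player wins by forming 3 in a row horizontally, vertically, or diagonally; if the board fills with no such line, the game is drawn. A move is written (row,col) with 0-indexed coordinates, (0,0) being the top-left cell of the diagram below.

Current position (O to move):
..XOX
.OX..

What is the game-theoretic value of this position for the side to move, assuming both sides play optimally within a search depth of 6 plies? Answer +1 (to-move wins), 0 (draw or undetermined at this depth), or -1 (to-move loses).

p1 O@[..XOX/.OX..]: (0,0)[O.XOX/.OX..]+0* (0,1)[.OXOX/.OX..]+0 (1,0)[..XOX/OOX..]+0 (1,3)[..XOX/.OXO.]+0 (1,4)[..XOX/.OX.O]+0
p2 X@[O.XOX/.OX..]: (0,1)[OXXOX/.OX..]+0* (1,0)[O.XOX/XOX..]+0 (1,3)[O.XOX/.OXX.]+0 (1,4)[O.XOX/.OX.X]+0
p3 O@[OXXOX/.OX..]: (1,0)[OXXOX/OOX..]+0* (1,3)[OXXOX/.OXO.]+0 (1,4)[OXXOX/.OX.O]+0
p4 X@[OXXOX/OOX..]: (1,3)[OXXOX/OOXX.]+0* (1,4)[OXXOX/OOX.X]+0
p5 O@[OXXOX/OOXX.]: (1,4)[OXXOX/OOXXO]+0*
p6 X@[OXXOX/OOXXO] terminal +0; root [..XOX/.OX..] d6

value(..XOX/.OX.., O) = 0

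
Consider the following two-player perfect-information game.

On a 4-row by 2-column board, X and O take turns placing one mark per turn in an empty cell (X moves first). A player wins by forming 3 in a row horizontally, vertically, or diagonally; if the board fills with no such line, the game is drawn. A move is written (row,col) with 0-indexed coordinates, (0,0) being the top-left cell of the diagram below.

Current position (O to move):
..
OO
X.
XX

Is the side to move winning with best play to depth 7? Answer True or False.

[../OO/X./XX] O move#1: (0,0):+0/O./OO/X./XX*, (0,1):+0/.O/OO/X./XX, (2,1):+0/../OO/XO/XX
[O./OO/X./XX] X move#2: (0,1):+0/OX/OO/X./XX*, (2,1):+0/O./OO/XX/XX
[OX/OO/X./XX] O move#3: (2,1):+0/OX/OO/XO/XX*
[OX/OO/XO/XX] end (terminal +0, X#4); searched ../OO/X./XX to 7

O winning at [../OO/X./XX]: False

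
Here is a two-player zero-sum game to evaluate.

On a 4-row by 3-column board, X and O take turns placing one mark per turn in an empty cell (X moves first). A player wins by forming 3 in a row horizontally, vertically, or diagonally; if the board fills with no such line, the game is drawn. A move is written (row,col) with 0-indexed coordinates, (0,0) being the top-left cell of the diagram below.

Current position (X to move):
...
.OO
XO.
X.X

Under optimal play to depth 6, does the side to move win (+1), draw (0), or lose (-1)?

value(.../.OO/XO./X.X, X) = +1

[.../.OO/XO./X.X] X move#1: (0,0):-1/X../.OO/XO./X.X, (0,1):-1/.X./.OO/XO./X.X, (0,2):-1/..X/.OO/XO./X.X, (1,0):+1/.../XOO/XO./X.X*, (2,2):-1/.../.OO/XOX/X.X, (3,1):+1/.../.OO/XO./XXX
[.../XOO/XO./X.X] end (terminal -1, O#2); searched .../.OO/XO./X.X to 6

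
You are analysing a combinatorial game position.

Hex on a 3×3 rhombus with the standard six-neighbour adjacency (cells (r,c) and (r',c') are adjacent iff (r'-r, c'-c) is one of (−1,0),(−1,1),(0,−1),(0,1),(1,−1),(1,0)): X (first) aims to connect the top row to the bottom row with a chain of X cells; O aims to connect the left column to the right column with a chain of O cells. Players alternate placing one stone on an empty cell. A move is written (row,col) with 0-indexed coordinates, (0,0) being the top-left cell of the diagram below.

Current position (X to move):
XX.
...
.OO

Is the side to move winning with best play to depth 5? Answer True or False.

X winning at [XX./.../.OO]: True

p1 X@[XX./.../.OO]: (0,2)[XXX/.../.OO]-1 (1,0)[XX./X../.OO]-1 (1,1)[XX./.X./.OO]-1 (1,2)[XX./..X/.OO]-1 (2,0)[XX./.../XOO]+1*
p2 O@[XX./.../XOO]: (0,2)[XXO/.../XOO]-1* (1,0)[XX./O../XOO]-1 (1,1)[XX./.O./XOO]-1 (1,2)[XX./..O/XOO]-1
p3 X@[XXO/.../XOO]: (1,0)[XXO/X../XOO]+1* (1,1)[XXO/.X./XOO]+1 (1,2)[XXO/..X/XOO]+1
p4 O@[XXO/X../XOO] terminal -1; root [XX./.../.OO] d5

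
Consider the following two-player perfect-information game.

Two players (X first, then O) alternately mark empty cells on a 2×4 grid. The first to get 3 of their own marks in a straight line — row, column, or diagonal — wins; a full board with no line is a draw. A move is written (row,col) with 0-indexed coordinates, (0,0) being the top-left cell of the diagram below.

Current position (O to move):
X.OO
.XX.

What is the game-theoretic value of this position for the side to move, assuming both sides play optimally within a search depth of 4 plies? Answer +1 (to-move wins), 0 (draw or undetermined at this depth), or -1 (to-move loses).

p1 O@[X.OO/.XX.]: (0,1)[XOOO/.XX.]+1* (1,0)[X.OO/OXX.]-1 (1,3)[X.OO/.XXO]-1
p2 X@[XOOO/.XX.] terminal -1; root [X.OO/.XX.] d4

value(X.OO/.XX., O) = +1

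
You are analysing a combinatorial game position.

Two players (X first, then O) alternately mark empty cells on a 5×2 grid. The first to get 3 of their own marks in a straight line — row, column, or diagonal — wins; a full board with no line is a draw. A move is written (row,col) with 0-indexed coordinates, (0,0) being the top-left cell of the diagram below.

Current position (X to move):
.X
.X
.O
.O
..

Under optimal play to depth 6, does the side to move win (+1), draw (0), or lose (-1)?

value(.X/.X/.O/.O/.., X) = 0

ply 1, X at .X/.X/.O/.O/.. | (0,0)=-1→XX/.X/.O/.O/..; (1,0)=-1→.X/XX/.O/.O/..; (2,0)=-1→.X/.X/XO/.O/..; (3,0)=-1→.X/.X/.O/XO/..; (4,0)=-1→.X/.X/.O/.O/X.; (4,1)=+0→.X/.X/.O/.O/.X*
ply 2, O at .X/.X/.O/.O/.X | (0,0)=+0→OX/.X/.O/.O/.X*; (1,0)=+0→.X/OX/.O/.O/.X; (2,0)=+0→.X/.X/OO/.O/.X; (3,0)=+0→.X/.X/.O/OO/.X; (4,0)=+0→.X/.X/.O/.O/OX
ply 3, X at OX/.X/.O/.O/.X | (1,0)=+0→OX/XX/.O/.O/.X*; (2,0)=+0→OX/.X/XO/.O/.X; (3,0)=+0→OX/.X/.O/XO/.X; (4,0)=+0→OX/.X/.O/.O/XX
ply 4, O at OX/XX/.O/.O/.X | (2,0)=+0→OX/XX/OO/.O/.X*; (3,0)=+0→OX/XX/.O/OO/.X; (4,0)=+0→OX/XX/.O/.O/OX
ply 5, X at OX/XX/OO/.O/.X | (3,0)=+0→OX/XX/OO/XO/.X*; (4,0)=+0→OX/XX/OO/.O/XX
ply 6, O at OX/XX/OO/XO/.X | (4,0)=+0→OX/XX/OO/XO/OX*
ply 7: OX/XX/OO/XO/OX is terminal +0 (X); from .X/.X/.O/.O/.. depth 6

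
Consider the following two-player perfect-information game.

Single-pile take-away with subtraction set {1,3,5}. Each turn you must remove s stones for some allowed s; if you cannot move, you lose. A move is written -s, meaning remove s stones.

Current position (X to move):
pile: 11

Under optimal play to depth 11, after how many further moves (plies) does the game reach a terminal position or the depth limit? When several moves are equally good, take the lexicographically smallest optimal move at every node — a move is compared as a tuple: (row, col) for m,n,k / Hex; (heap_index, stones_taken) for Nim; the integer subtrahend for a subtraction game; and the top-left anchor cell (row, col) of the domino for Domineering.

p1 X@[11]: -1[10]+1* -3[8]+1 -5[6]+1
p2 O@[10]: -1[9]-1* -3[7]-1 -5[5]-1
p3 X@[9]: -1[8]+1* -3[6]+1 -5[4]+1
p4 O@[8]: -1[7]-1* -3[5]-1 -5[3]-1
p5 X@[7]: -1[6]+1* -3[4]+1 -5[2]+1
p6 O@[6]: -1[5]-1* -3[3]-1 -5[1]-1
p7 X@[5]: -1[4]+1* -3[2]+1 -5[0]+1
p8 O@[4]: -1[3]-1* -3[1]-1
p9 X@[3]: -1[2]+1* -3[0]+1
p10 O@[2]: -1[1]-1*
p11 X@[1]: -1[0]+1*
p12 O@[0] terminal -1; root [11] d11

PV length from [11]: 11 plies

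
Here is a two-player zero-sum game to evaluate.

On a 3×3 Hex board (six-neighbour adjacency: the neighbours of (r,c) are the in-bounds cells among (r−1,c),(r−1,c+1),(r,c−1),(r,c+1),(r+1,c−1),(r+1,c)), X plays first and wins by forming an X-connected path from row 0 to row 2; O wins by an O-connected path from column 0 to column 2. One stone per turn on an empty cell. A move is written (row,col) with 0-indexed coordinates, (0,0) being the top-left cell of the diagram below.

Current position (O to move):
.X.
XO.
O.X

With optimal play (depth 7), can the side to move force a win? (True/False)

O winning at [.X./XO./O.X]: True

[.X./XO./O.X] O move#1: (0,0):+1/OX./XO./O.X*, (0,2):+1/.XO/XO./O.X, (1,2):+1/.X./XOO/O.X, (2,1):+1/.X./XO./OOX
[OX./XO./O.X] X move#2: (0,2):-1/OXX/XO./O.X*, (1,2):-1/OX./XOX/O.X, (2,1):-1/OX./XO./OXX
[OXX/XO./O.X] O move#3: (1,2):+1/OXX/XOO/O.X*, (2,1):-1/OXX/XO./OOX
[OXX/XOO/O.X] end (terminal -1, X#4); searched .X./XO./O.X to 7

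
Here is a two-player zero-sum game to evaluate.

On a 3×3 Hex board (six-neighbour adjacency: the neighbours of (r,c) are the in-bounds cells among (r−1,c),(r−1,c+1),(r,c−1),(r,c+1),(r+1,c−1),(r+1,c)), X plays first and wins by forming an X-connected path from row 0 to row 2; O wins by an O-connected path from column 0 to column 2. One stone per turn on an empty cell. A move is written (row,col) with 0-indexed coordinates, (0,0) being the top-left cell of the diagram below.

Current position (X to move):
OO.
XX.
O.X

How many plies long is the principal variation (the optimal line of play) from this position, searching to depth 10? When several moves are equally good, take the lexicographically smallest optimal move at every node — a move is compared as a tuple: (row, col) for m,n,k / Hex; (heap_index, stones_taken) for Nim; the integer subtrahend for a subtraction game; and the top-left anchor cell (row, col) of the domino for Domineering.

PV length from [OO./XX./O.X]: 3 plies

p1 X@[OO./XX./O.X]: (0,2)[OOX/XX./O.X]+1* (1,2)[OO./XXX/O.X]-1 (2,1)[OO./XX./OXX]-1
p2 O@[OOX/XX./O.X]: (1,2)[OOX/XXO/O.X]-1* (2,1)[OOX/XX./OOX]-1
p3 X@[OOX/XXO/O.X]: (2,1)[OOX/XXO/OXX]+1*
p4 O@[OOX/XXO/OXX] terminal -1; root [OO./XX./O.X] d10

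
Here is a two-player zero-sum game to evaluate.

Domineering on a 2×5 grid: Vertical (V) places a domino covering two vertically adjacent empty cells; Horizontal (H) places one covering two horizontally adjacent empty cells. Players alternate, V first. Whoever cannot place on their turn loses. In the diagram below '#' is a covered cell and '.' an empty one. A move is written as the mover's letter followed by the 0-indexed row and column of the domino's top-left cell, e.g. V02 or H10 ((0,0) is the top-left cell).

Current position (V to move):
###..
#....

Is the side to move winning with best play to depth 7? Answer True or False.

p1 V@[###../#....]: V03[####./#..#.]+1* V04[###.#/#...#]-1
p2 H@[####./#..#.]: H11[####./####.]-1*
p3 V@[####./####.]: V04[#####/#####]+1*
p4 H@[#####/#####] terminal -1; root [###../#....] d7

V winning at [###../#....]: True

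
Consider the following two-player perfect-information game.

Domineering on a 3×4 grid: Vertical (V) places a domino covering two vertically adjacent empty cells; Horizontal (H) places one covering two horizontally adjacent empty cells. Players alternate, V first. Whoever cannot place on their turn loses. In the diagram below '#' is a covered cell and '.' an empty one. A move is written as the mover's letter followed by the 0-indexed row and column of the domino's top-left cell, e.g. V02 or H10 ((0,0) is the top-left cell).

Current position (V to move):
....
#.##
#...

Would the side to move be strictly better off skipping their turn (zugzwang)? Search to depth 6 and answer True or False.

p1 V@[..../#.##/#...]: V01[.#../####/#...]-1* V11[..../####/##..]-1
p2 H@[.#../####/#...]: H02[.###/####/#...]+1* H21[.#../####/###.]+1 H22[.#../####/#.##]+1
p3 V@[.###/####/#...] terminal -1; root [..../#.##/#...] d6
if V skipped the turn, H would face:
~ p1 H@[..../#.##/#...]: H00[##../#.##/#...]+1* H01[.##./#.##/#...]+1 H02[..##/#.##/#...]+1 H21[..../#.##/###.]+1 H22[..../#.##/#.##]+1
~ p2 V@[##../#.##/#...]: V11[##../####/##..]-1*
~ p3 H@[##../####/##..]: H02[####/####/##..]+1* H22[##../####/####]+1
~ p4 V@[####/####/##..] terminal -1; root [..../#.##/#...] d6
compare (V): move=-1 vs pass=-1

zugzwang(..../#.##/#..., V) = False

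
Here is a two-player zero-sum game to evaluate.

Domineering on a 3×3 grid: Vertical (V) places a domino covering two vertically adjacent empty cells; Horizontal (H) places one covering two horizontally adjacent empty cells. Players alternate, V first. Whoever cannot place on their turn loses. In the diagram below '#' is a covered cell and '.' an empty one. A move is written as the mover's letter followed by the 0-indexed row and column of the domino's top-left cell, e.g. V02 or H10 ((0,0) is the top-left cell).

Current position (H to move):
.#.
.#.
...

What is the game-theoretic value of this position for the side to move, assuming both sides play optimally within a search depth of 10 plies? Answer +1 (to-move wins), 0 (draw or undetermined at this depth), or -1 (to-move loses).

value(.#./.#./..., H) = -1

ply 1, H at .#./.#./... | H20=-1→.#./.#./##.*; H21=-1→.#./.#./.##
ply 2, V at .#./.#./##. | V00=+1→##./##./##.*; V02=+1→.##/.##/##.; V12=+1→.#./.##/###
ply 3: ##./##./##. is terminal -1 (H); from .#./.#./... depth 10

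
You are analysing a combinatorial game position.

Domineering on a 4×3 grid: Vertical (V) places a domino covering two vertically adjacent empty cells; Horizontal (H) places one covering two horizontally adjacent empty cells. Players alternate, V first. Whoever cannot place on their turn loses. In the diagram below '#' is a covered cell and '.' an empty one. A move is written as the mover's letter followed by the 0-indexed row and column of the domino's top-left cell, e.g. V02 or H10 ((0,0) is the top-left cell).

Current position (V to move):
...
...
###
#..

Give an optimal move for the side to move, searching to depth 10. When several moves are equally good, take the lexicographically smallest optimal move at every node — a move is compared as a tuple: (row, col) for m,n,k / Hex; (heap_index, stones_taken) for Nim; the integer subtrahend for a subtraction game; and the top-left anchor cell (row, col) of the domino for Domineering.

V's best at [.../.../###/#..]: V01

p1 V@[.../.../###/#..]: V00[#../#../###/#..]-1 V01[.#./.#./###/#..]+1* V02[..#/..#/###/#..]-1
p2 H@[.#./.#./###/#..]: H31[.#./.#./###/###]-1*
p3 V@[.#./.#./###/###]: V00[##./##./###/###]+1* V02[.##/.##/###/###]+1
p4 H@[##./##./###/###] terminal -1; root [.../.../###/#..] d10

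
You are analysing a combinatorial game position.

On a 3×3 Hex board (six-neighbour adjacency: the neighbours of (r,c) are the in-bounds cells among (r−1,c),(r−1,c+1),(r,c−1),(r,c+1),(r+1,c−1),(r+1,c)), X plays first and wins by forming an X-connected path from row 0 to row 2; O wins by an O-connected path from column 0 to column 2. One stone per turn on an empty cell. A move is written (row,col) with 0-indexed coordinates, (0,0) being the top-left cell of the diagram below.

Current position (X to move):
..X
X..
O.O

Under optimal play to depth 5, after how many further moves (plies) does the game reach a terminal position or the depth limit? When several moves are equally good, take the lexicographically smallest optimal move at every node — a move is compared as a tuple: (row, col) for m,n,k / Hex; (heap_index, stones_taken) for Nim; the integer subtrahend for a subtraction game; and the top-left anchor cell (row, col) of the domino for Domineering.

PV length from [..X/X../O.O]: 5 plies

[..X/X../O.O] X move#1: (0,0):-1/X.X/X../O.O, (0,1):-1/.XX/X../O.O, (1,1):-1/..X/XX./O.O, (1,2):-1/..X/X.X/O.O, (2,1):+1/..X/X../OXO*
[..X/X../OXO] O move#2: (0,0):-1/O.X/X../OXO*, (0,1):-1/.OX/X../OXO, (1,1):-1/..X/XO./OXO, (1,2):-1/..X/X.O/OXO
[O.X/X../OXO] X move#3: (0,1):+1/OXX/X../OXO*, (1,1):+1/O.X/XX./OXO, (1,2):+1/O.X/X.X/OXO
[OXX/X../OXO] O move#4: (1,1):-1/OXX/XO./OXO*, (1,2):-1/OXX/X.O/OXO
[OXX/XO./OXO] X move#5: (1,2):+1/OXX/XOX/OXO*
[OXX/XOX/OXO] end (terminal -1, O#6); searched ..X/X../O.O to 5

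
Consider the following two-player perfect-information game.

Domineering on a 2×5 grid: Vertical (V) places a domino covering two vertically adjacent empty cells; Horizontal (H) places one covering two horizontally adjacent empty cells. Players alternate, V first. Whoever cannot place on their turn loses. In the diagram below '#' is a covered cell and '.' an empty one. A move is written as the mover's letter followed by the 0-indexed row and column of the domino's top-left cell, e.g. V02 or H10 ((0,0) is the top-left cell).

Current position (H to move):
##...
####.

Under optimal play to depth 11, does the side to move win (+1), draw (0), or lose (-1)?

value(##.../####., H) = +1

p1 H@[##.../####.]: H02[####./####.]-1 H03[##.##/####.]+1*
p2 V@[##.##/####.] terminal -1; root [##.../####.] d11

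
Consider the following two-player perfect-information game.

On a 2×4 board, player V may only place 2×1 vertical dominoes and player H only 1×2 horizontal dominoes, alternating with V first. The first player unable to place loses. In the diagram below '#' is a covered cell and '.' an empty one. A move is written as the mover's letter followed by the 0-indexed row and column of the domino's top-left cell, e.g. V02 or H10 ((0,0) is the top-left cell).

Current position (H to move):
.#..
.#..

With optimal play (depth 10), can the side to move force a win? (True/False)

H winning at [.#../.#..]: True

[.#../.#..] H move#1: H02:+1/.###/.#..*, H12:+1/.#../.###
[.###/.#..] V move#2: V00:-1/####/##..*
[####/##..] H move#3: H12:+1/####/####*
[####/####] end (terminal -1, V#4); searched .#../.#.. to 10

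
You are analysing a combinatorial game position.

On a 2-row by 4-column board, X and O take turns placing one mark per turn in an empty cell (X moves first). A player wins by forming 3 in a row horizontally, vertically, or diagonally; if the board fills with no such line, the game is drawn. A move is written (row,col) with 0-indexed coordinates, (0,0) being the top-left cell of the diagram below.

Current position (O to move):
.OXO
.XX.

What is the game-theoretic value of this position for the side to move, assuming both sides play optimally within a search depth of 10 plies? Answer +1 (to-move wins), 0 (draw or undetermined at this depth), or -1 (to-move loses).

value(.OXO/.XX., O) = -1

p1 O@[.OXO/.XX.]: (0,0)[OOXO/.XX.]-1* (1,0)[.OXO/OXX.]-1 (1,3)[.OXO/.XXO]-1
p2 X@[OOXO/.XX.]: (1,0)[OOXO/XXX.]+1* (1,3)[OOXO/.XXX]+1
p3 O@[OOXO/XXX.] terminal -1; root [.OXO/.XX.] d10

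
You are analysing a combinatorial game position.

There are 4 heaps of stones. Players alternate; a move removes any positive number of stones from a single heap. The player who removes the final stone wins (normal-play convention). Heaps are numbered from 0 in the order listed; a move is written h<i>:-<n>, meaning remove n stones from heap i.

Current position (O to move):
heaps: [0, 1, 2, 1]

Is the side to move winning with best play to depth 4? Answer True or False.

O winning at [(0,1,2,1)]: True

ply 1, O at (0,1,2,1) | h1:-1=-1→(0,0,2,1); h2:-1=-1→(0,1,1,1); h2:-2=+1→(0,1,0,1)*; h3:-1=-1→(0,1,2,0)
ply 2, X at (0,1,0,1) | h1:-1=-1→(0,0,0,1)*; h3:-1=-1→(0,1,0,0)
ply 3, O at (0,0,0,1) | h3:-1=+1→(0,0,0,0)*
ply 4: (0,0,0,0) is terminal -1 (X); from (0,1,2,1) depth 4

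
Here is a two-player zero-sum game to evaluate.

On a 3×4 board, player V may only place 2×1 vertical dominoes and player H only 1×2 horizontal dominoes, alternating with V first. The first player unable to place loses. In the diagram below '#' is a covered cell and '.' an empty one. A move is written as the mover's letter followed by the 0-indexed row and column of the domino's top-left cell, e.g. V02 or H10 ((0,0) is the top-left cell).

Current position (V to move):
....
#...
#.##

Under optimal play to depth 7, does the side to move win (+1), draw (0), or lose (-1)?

ply 1, V at ..../#.../#.## | V01=-1→.#../##../#.##; V02=+1→..#./#.#./#.##*; V03=-1→...#/#..#/#.##; V11=-1→..../##../####
ply 2, H at ..#./#.#./#.## | H00=-1→###./#.#./#.##*
ply 3, V at ###./#.#./#.## | V03=+1→####/#.##/#.##*; V11=+1→###./###./####
ply 4: ####/#.##/#.## is terminal -1 (H); from ..../#.../#.## depth 7

value(..../#.../#.##, V) = +1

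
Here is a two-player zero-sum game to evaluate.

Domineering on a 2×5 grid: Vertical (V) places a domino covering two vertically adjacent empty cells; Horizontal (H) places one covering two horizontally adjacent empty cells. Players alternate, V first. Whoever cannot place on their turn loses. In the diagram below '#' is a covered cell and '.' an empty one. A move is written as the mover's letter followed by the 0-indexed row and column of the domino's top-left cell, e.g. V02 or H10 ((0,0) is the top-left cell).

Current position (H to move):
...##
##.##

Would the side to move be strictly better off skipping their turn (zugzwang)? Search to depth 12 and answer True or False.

ply 1, H at ...##/##.## | H00=-1→##.##/##.##; H01=+1→.####/##.##*
ply 2: .####/##.## is terminal -1 (V); from ...##/##.## depth 12
suppose H passes — search the same position with V to move:
pass> ply 1, V at ...##/##.## | V02=-1→..###/#####*
pass> ply 2, H at ..###/##### | H00=+1→#####/#####*
pass> ply 3: #####/##### is terminal -1 (V); from ...##/##.## depth 12
for H: play +1, pass +1

zugzwang(...##/##.##, H) = False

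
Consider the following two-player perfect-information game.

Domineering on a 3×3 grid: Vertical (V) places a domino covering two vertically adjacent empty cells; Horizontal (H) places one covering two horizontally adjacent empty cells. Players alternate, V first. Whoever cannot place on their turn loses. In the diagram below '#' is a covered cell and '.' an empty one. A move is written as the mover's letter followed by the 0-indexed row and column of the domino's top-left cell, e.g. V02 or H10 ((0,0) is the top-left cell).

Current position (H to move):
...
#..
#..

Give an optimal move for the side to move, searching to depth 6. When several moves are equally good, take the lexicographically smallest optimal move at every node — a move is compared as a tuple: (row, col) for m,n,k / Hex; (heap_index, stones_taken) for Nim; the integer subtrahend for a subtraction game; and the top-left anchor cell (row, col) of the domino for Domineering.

p1 H@[.../#../#..]: H00[##./#../#..]-1 H01[.##/#../#..]-1 H11[.../###/#..]+1* H21[.../#../###]-1
p2 V@[.../###/#..] terminal -1; root [.../#../#..] d6

H's best at [.../#../#..]: H11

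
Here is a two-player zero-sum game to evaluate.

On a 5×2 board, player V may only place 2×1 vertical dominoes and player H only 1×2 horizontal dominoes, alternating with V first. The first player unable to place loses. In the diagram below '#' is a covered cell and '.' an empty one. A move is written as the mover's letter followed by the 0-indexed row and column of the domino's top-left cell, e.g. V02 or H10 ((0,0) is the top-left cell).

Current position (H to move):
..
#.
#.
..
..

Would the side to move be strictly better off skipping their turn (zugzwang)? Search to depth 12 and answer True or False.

p1 H@[../#./#./../..]: H00[##/#./#./../..]-1 H30[../#./#./##/..]+1* H40[../#./#./../##]+1
p2 V@[../#./#./##/..]: V01[.#/##/#./##/..]-1* V11[../##/##/##/..]-1
p3 H@[.#/##/#./##/..]: H40[.#/##/#./##/##]+1*
p4 V@[.#/##/#./##/##] terminal -1; root [../#./#./../..] d12
suppose H passes — search the same position with V to move:
pass> p1 V@[../#./#./../..]: V01[.#/##/#./../..]-1 V11[../##/##/../..]-1 V21[../#./##/.#/..]+1* V30[../#./#./#./#.]+1 V31[../#./#./.#/.#]+1
pass> p2 H@[../#./##/.#/..]: H00[##/#./##/.#/..]-1* H40[../#./##/.#/##]-1
pass> p3 V@[##/#./##/.#/..]: V30[##/#./##/##/#.]+1*
pass> p4 H@[##/#./##/##/#.] terminal -1; root [../#./#./../..] d12
for H: play +1, pass -1

zugzwang(../#./#./../.., H) = False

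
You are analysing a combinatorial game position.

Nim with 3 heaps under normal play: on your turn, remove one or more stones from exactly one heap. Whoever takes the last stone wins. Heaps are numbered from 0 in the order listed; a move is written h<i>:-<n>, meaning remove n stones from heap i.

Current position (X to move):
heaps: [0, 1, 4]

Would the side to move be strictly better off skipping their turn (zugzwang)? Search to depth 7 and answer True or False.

[(0,1,4)] X move#1: h1:-1:-1/(0,0,4), h2:-1:-1/(0,1,3), h2:-2:-1/(0,1,2), h2:-3:+1/(0,1,1)*, h2:-4:-1/(0,1,0)
[(0,1,1)] O move#2: h1:-1:-1/(0,0,1)*, h2:-1:-1/(0,1,0)
[(0,0,1)] X move#3: h2:-1:+1/(0,0,0)*
[(0,0,0)] end (terminal -1, O#4); searched (0,1,4) to 7
if X skipped the turn, O would face:
~ [(0,1,4)] O move#1: h1:-1:-1/(0,0,4), h2:-1:-1/(0,1,3), h2:-2:-1/(0,1,2), h2:-3:+1/(0,1,1)*, h2:-4:-1/(0,1,0)
~ [(0,1,1)] X move#2: h1:-1:-1/(0,0,1)*, h2:-1:-1/(0,1,0)
~ [(0,0,1)] O move#3: h2:-1:+1/(0,0,0)*
~ [(0,0,0)] end (terminal -1, X#4); searched (0,1,4) to 7
compare (X): move=+1 vs pass=-1

zugzwang((0,1,4), X) = False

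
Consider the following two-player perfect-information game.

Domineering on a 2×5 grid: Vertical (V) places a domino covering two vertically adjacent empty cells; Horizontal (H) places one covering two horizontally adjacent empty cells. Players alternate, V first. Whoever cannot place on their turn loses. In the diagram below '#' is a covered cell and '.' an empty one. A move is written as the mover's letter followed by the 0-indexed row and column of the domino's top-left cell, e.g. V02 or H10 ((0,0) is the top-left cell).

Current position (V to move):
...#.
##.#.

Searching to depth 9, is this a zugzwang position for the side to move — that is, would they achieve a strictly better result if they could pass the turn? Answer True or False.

[...#./##.#.] V move#1: V02:+1/..##./####.*, V04:-1/...##/##.##
[..##./####.] H move#2: H00:-1/####./####.*
[####./####.] V move#3: V04:+1/#####/#####*
[#####/#####] end (terminal -1, H#4); searched ...#./##.#. to 9
suppose V passes — search the same position with H to move:
pass> [...#./##.#.] H move#1: H00:-1/##.#./##.#.*, H01:-1/.###./##.#.
pass> [##.#./##.#.] V move#2: V02:+1/####./####.*, V04:+1/##.##/##.##
pass> [####./####.] end (terminal -1, H#3); searched ...#./##.#. to 9
for V: play +1, pass +1

zugzwang(...#./##.#., V) = False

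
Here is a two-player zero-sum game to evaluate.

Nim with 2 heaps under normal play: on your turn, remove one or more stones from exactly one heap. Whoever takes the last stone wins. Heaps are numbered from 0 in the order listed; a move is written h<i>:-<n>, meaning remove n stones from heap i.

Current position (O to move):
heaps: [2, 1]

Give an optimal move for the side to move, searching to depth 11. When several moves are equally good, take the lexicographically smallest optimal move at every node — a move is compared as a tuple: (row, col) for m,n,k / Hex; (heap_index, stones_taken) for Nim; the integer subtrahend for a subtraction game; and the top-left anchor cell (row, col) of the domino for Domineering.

O's best at [(2,1)]: h0:-1

p1 O@[(2,1)]: h0:-1[(1,1)]+1* h0:-2[(0,1)]-1 h1:-1[(2,0)]-1
p2 X@[(1,1)]: h0:-1[(0,1)]-1* h1:-1[(1,0)]-1
p3 O@[(0,1)]: h1:-1[(0,0)]+1*
p4 X@[(0,0)] terminal -1; root [(2,1)] d11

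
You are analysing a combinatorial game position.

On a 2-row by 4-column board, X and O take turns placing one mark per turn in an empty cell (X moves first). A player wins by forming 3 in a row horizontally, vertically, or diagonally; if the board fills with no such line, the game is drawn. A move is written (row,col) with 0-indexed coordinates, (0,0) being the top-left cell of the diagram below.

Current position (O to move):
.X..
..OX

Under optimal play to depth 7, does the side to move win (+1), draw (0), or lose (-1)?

value(.X../..OX, O) = 0

p1 O@[.X../..OX]: (0,0)[OX../..OX]+0* (0,2)[.XO./..OX]+0 (0,3)[.X.O/..OX]+0 (1,0)[.X../O.OX]+0 (1,1)[.X../.OOX]+0
p2 X@[OX../..OX]: (0,2)[OXX./..OX]+0* (0,3)[OX.X/..OX]+0 (1,0)[OX../X.OX]+0 (1,1)[OX../.XOX]+0
p3 O@[OXX./..OX]: (0,3)[OXXO/..OX]+0* (1,0)[OXX./O.OX]-1 (1,1)[OXX./.OOX]-1
p4 X@[OXXO/..OX]: (1,0)[OXXO/X.OX]+0* (1,1)[OXXO/.XOX]+0
p5 O@[OXXO/X.OX]: (1,1)[OXXO/XOOX]+0*
p6 X@[OXXO/XOOX] terminal +0; root [.X../..OX] d7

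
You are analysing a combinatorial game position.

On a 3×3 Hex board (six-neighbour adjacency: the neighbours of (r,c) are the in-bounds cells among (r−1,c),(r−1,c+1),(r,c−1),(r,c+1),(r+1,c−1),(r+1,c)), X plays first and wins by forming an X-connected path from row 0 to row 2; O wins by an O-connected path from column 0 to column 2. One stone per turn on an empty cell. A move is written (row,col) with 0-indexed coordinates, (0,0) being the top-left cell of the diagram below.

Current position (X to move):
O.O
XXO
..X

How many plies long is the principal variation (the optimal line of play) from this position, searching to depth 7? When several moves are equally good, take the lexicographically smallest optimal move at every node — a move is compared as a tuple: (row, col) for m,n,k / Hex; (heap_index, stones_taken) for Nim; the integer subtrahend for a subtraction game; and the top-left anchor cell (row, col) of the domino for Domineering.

[O.O/XXO/..X] X move#1: (0,1):+1/OXO/XXO/..X*, (2,0):-1/O.O/XXO/X.X, (2,1):-1/O.O/XXO/.XX
[OXO/XXO/..X] O move#2: (2,0):-1/OXO/XXO/O.X*, (2,1):-1/OXO/XXO/.OX
[OXO/XXO/O.X] X move#3: (2,1):+1/OXO/XXO/OXX*
[OXO/XXO/OXX] end (terminal -1, O#4); searched O.O/XXO/..X to 7

PV length from [O.O/XXO/..X]: 3 plies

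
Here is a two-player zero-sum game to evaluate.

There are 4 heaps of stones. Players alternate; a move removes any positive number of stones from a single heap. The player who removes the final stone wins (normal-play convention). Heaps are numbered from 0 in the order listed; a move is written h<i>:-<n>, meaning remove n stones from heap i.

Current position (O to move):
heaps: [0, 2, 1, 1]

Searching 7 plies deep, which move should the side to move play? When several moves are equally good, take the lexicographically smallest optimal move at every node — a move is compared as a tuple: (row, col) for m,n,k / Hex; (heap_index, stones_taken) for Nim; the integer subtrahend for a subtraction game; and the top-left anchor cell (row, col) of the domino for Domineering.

O's best at [(0,2,1,1)]: h1:-2

p1 O@[(0,2,1,1)]: h1:-1[(0,1,1,1)]-1 h1:-2[(0,0,1,1)]+1* h2:-1[(0,2,0,1)]-1 h3:-1[(0,2,1,0)]-1
p2 X@[(0,0,1,1)]: h2:-1[(0,0,0,1)]-1* h3:-1[(0,0,1,0)]-1
p3 O@[(0,0,0,1)]: h3:-1[(0,0,0,0)]+1*
p4 X@[(0,0,0,0)] terminal -1; root [(0,2,1,1)] d7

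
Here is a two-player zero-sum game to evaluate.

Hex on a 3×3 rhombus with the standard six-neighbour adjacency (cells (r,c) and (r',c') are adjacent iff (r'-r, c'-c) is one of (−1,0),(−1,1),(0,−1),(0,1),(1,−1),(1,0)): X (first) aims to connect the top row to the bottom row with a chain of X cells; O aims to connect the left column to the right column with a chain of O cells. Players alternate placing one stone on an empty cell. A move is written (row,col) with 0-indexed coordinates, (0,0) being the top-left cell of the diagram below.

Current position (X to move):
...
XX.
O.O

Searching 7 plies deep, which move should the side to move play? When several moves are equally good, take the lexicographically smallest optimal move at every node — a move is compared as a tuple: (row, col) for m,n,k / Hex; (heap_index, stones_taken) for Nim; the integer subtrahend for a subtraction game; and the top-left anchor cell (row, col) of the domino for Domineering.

ply 1, X at .../XX./O.O | (0,0)=-1→X../XX./O.O; (0,1)=-1→.X./XX./O.O; (0,2)=-1→..X/XX./O.O; (1,2)=-1→.../XXX/O.O; (2,1)=+1→.../XX./OXO*
ply 2, O at .../XX./OXO | (0,0)=-1→O../XX./OXO*; (0,1)=-1→.O./XX./OXO; (0,2)=-1→..O/XX./OXO; (1,2)=-1→.../XXO/OXO
ply 3, X at O../XX./OXO | (0,1)=+1→OX./XX./OXO*; (0,2)=+1→O.X/XX./OXO; (1,2)=+1→O../XXX/OXO
ply 4: OX./XX./OXO is terminal -1 (O); from .../XX./O.O depth 7

X's best at [.../XX./O.O]: (2,1)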